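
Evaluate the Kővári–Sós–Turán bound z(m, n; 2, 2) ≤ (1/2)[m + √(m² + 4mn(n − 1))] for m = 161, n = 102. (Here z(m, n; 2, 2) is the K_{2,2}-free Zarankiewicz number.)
z(161, 102; 2, 2) ≤ (1/2)[161 + √(161² + 4·161·102·101)] = (1/2)[161 + √6660409] = 1370.8884

Kővári–Sós–Turán: let r_1, ..., r_161 be the row sums and z = Σ r_i the total number of 1s. Each pair of columns can share at most one row with both entries 1 (else a 2×2 all-ones block appears), so Σ_i C(r_i, 2) ≤ C(102, 2) = 5151. By convexity Σ_i C(r_i, 2) ≥ 161·C(z/161, 2) = z(z − 161)/(2·161), giving z² − 161z − 161·102·101 ≤ 0 and hence z ≤ (1/2)[161 + √(25921 + 4·1658622)] = (1/2)[161 + √6660409] ≈ (1/2)(161 + 2580.7768) = 1370.8884.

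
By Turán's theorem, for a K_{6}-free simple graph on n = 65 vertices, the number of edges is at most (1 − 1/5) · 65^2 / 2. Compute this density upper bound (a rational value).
Turán density bound = (4/5) · 65^2/2 = 1690

Turán's theorem: ex(n, K_{r+1}) is achieved by the complete r-partite Turán graph T(n, r) with parts as balanced as possible, and is at most (1 − 1/r) · n^2/2. For r = 5, n = 65: the density bound is (4/5) · 4225/2 = 1690. Since 5 ∣ 65, the Turán graph T(65, 5) has parts of equal size 13, and its edge count e(T(65, 5)) = 1690 attains the density bound exactly.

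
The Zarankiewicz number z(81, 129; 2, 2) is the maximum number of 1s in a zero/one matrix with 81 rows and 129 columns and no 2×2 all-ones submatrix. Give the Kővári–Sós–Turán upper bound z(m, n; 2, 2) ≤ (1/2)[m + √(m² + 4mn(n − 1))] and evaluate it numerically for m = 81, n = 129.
z(81, 129; 2, 2) ≤ (1/2)[81 + √(81² + 4·81·129·128)] = (1/2)[81 + √5356449] = 1197.7002

Kővári–Sós–Turán: let r_1, ..., r_81 be the row sums and z = Σ r_i the total number of 1s. Each pair of columns can share at most one row with both entries 1 (else a 2×2 all-ones block appears), so Σ_i C(r_i, 2) ≤ C(129, 2) = 8256. By convexity Σ_i C(r_i, 2) ≥ 81·C(z/81, 2) = z(z − 81)/(2·81), giving z² − 81z − 81·129·128 ≤ 0 and hence z ≤ (1/2)[81 + √(6561 + 4·1337472)] = (1/2)[81 + √5356449] ≈ (1/2)(81 + 2314.4004) = 1197.7002.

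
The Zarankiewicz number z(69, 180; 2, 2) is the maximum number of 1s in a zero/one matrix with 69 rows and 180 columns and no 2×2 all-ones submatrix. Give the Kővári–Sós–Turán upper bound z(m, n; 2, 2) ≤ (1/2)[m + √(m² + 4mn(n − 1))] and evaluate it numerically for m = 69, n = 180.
z(69, 180; 2, 2) ≤ (1/2)[69 + √(69² + 4·69·180·179)] = (1/2)[69 + √8897481] = 1525.9323

Kővári–Sós–Turán: let r_1, ..., r_69 be the row sums and z = Σ r_i the total number of 1s. Each pair of columns can share at most one row with both entries 1 (else a 2×2 all-ones block appears), so Σ_i C(r_i, 2) ≤ C(180, 2) = 16110. By convexity Σ_i C(r_i, 2) ≥ 69·C(z/69, 2) = z(z − 69)/(2·69), giving z² − 69z − 69·180·179 ≤ 0 and hence z ≤ (1/2)[69 + √(4761 + 4·2223180)] = (1/2)[69 + √8897481] ≈ (1/2)(69 + 2982.8646) = 1525.9323.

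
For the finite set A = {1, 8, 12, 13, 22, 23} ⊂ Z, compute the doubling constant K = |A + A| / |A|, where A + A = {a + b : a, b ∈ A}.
K = |A + A| / |A| = 19/6

Enumerate A + A = {a + b : a, b ∈ A}. With |A| = 6, there are |A|^2 = 36 ordered sum pairs; collecting distinct values, A + A = {2, 9, 13, 14, 16, 20, 21, 23, 24, 25, 26, 30, 31, 34, 35, 36, 44, 45, 46}, so |A + A| = 19. Thus K = 19/6. For comparison, the minimum possible |A + A| over all 6-element sets is 2·6 − 1 = 11 (so min K = 11/6), attained only by arithmetic progressions.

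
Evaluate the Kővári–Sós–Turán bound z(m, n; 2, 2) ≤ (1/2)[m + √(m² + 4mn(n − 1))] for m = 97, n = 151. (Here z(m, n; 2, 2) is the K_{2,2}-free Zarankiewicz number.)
z(97, 151; 2, 2) ≤ (1/2)[97 + √(97² + 4·97·151·150)] = (1/2)[97 + √8797609] = 1531.5382

Kővári–Sós–Turán: let r_1, ..., r_97 be the row sums and z = Σ r_i the total number of 1s. Each pair of columns can share at most one row with both entries 1 (else a 2×2 all-ones block appears), so Σ_i C(r_i, 2) ≤ C(151, 2) = 11325. By convexity Σ_i C(r_i, 2) ≥ 97·C(z/97, 2) = z(z − 97)/(2·97), giving z² − 97z − 97·151·150 ≤ 0 and hence z ≤ (1/2)[97 + √(9409 + 4·2197050)] = (1/2)[97 + √8797609] ≈ (1/2)(97 + 2966.0764) = 1531.5382.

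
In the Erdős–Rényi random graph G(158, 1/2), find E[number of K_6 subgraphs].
E[# K_6] = C(158, 6) · (1/2)^C(6, 2) = 19628752143 / 2^15 ≈ 599021.977020

For each 6-subset S of vertices (there are C(158, 6) = 19628752143 such S), let X_S = 1 if S induces a K_6 (all C(6, 2) = 15 edges present). Then P(X_S = 1) = (1/2)^15 = 1/32768. By linearity of expectation, E[# K_6] = C(158, 6) · (1/2)^15 = 19628752143 / 32768 ≈ 599021.977020.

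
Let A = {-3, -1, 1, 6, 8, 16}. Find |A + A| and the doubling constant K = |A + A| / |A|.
K = |A + A| / |A| = 18/6 = 3

Enumerate A + A = {a + b : a, b ∈ A}. With |A| = 6, there are |A|^2 = 36 ordered sum pairs; collecting distinct values, A + A = {-6, -4, -2, 0, 2, 3, 5, 7, 9, 12, 13, 14, 15, 16, 17, 22, 24, 32}, so |A + A| = 18. Thus K = 18/6 = 3. For comparison, the minimum possible |A + A| over all 6-element sets is 2·6 − 1 = 11 (so min K = 11/6), attained only by arithmetic progressions.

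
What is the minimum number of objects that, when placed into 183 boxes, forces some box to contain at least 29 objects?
n = (29 − 1)·183 + 1 = 5125

By the generalised pigeonhole principle, to guarantee some box contains ≥ r objects we need more than (r − 1) · k objects total. Threshold: n = (r − 1) · k + 1. With r = 29 and k = 183: n = 28 · 183 + 1 = 5124 + 1 = 5125. For n = 5124 = 28 · 183, we can put exactly 28 objects in every box, avoiding 29 in any single one — so 5125 is tight.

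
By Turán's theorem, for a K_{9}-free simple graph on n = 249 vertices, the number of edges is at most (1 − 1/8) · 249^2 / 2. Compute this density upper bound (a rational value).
Turán density bound = (7/8) · 249^2/2 = 434007/16 ≈ 27125.4375

Turán's theorem: ex(n, K_{r+1}) is achieved by the complete r-partite Turán graph T(n, r) with parts as balanced as possible, and is at most (1 − 1/r) · n^2/2. For r = 8, n = 249: the density bound is (7/8) · 62001/2 = 434007/16 ≈ 27125.4375. The integer-valued extremum is e(T(249, 8)) = 27125, which is strictly less than the density bound 434007/16 since 8 ∤ 249 (the parts of T(249, 8) cannot all be equal).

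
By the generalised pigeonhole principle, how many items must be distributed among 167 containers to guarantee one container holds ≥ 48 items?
n = (48 − 1)·167 + 1 = 7850

By the generalised pigeonhole principle, to guarantee some box contains ≥ r objects we need more than (r − 1) · k objects total. Threshold: n = (r − 1) · k + 1. With r = 48 and k = 167: n = 47 · 167 + 1 = 7849 + 1 = 7850. For n = 7849 = 47 · 167, we can put exactly 47 objects in every box, avoiding 48 in any single one — so 7850 is tight.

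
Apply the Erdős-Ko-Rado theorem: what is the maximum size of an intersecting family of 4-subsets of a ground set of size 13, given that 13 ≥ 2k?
max |F| = C(12, 3) = 220

The Erdős-Ko-Rado theorem states: for n ≥ 2k, an intersecting family of k-subsets of an n-element set has size at most C(n − 1, k − 1), with equality for 'star' families {A ⊆ [n] : |A| = k, i ∈ A} (fix an element i). For n = 13, k = 4: C(12, 3) = 220.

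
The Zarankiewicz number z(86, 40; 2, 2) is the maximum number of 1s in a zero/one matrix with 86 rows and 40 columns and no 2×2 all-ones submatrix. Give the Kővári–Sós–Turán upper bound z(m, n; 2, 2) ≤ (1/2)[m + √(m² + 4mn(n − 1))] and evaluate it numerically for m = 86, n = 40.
z(86, 40; 2, 2) ≤ (1/2)[86 + √(86² + 4·86·40·39)] = (1/2)[86 + √544036] = 411.794

Kővári–Sós–Turán: let r_1, ..., r_86 be the row sums and z = Σ r_i the total number of 1s. Each pair of columns can share at most one row with both entries 1 (else a 2×2 all-ones block appears), so Σ_i C(r_i, 2) ≤ C(40, 2) = 780. By convexity Σ_i C(r_i, 2) ≥ 86·C(z/86, 2) = z(z − 86)/(2·86), giving z² − 86z − 86·40·39 ≤ 0 and hence z ≤ (1/2)[86 + √(7396 + 4·134160)] = (1/2)[86 + √544036] ≈ (1/2)(86 + 737.588) = 411.794.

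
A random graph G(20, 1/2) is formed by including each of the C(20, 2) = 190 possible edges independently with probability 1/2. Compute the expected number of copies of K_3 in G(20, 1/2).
E[# K_3] = C(20, 3) · (1/2)^C(3, 2) = 1140 / 2^3 = 285/2 = 142.5

For each 3-subset S of vertices (there are C(20, 3) = 1140 such S), let X_S = 1 if S induces a K_3 (all C(3, 2) = 3 edges present). Then P(X_S = 1) = (1/2)^3 = 1/8. By linearity of expectation, E[# K_3] = C(20, 3) · (1/2)^3 = 1140 / 8 = 285/2 = 142.5.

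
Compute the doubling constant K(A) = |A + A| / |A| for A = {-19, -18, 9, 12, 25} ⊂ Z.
K = |A + A| / |A| = 15/5 = 3

Enumerate A + A = {a + b : a, b ∈ A}. With |A| = 5, there are |A|^2 = 25 ordered sum pairs; collecting distinct values, A + A = {-38, -37, -36, -10, -9, -7, -6, 6, 7, 18, 21, 24, 34, 37, 50}, so |A + A| = 15. Thus K = 15/5 = 3. For comparison, the minimum possible |A + A| over all 5-element sets is 2·5 − 1 = 9 (so min K = 9/5), attained only by arithmetic progressions.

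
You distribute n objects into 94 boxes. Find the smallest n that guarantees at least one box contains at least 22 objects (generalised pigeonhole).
n = (22 − 1)·94 + 1 = 1975

By the generalised pigeonhole principle, to guarantee some box contains ≥ r objects we need more than (r − 1) · k objects total. Threshold: n = (r − 1) · k + 1. With r = 22 and k = 94: n = 21 · 94 + 1 = 1974 + 1 = 1975. For n = 1974 = 21 · 94, we can put exactly 21 objects in every box, avoiding 22 in any single one — so 1975 is tight.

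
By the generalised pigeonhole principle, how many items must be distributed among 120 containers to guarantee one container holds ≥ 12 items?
n = (12 − 1)·120 + 1 = 1321

By the generalised pigeonhole principle, to guarantee some box contains ≥ r objects we need more than (r − 1) · k objects total. Threshold: n = (r − 1) · k + 1. With r = 12 and k = 120: n = 11 · 120 + 1 = 1320 + 1 = 1321. For n = 1320 = 11 · 120, we can put exactly 11 objects in every box, avoiding 12 in any single one — so 1321 is tight.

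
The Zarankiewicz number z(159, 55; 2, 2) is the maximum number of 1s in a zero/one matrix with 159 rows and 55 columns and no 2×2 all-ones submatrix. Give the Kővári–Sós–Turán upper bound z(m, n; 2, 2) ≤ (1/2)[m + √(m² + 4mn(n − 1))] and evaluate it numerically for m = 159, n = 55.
z(159, 55; 2, 2) ≤ (1/2)[159 + √(159² + 4·159·55·54)] = (1/2)[159 + √1914201] = 771.2733

Kővári–Sós–Turán: let r_1, ..., r_159 be the row sums and z = Σ r_i the total number of 1s. Each pair of columns can share at most one row with both entries 1 (else a 2×2 all-ones block appears), so Σ_i C(r_i, 2) ≤ C(55, 2) = 1485. By convexity Σ_i C(r_i, 2) ≥ 159·C(z/159, 2) = z(z − 159)/(2·159), giving z² − 159z − 159·55·54 ≤ 0 and hence z ≤ (1/2)[159 + √(25281 + 4·472230)] = (1/2)[159 + √1914201] ≈ (1/2)(159 + 1383.5465) = 771.2733.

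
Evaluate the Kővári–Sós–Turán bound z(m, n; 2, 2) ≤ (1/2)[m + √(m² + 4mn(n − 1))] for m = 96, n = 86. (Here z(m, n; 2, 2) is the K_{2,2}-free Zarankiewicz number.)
z(96, 86; 2, 2) ≤ (1/2)[96 + √(96² + 4·96·86·85)] = (1/2)[96 + √2816256] = 887.0852

Kővári–Sós–Turán: let r_1, ..., r_96 be the row sums and z = Σ r_i the total number of 1s. Each pair of columns can share at most one row with both entries 1 (else a 2×2 all-ones block appears), so Σ_i C(r_i, 2) ≤ C(86, 2) = 3655. By convexity Σ_i C(r_i, 2) ≥ 96·C(z/96, 2) = z(z − 96)/(2·96), giving z² − 96z − 96·86·85 ≤ 0 and hence z ≤ (1/2)[96 + √(9216 + 4·701760)] = (1/2)[96 + √2816256] ≈ (1/2)(96 + 1678.1704) = 887.0852.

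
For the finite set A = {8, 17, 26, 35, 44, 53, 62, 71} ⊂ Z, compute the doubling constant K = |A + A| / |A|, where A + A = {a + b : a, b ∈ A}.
K = |A + A| / |A| = 15/8

Enumerate A + A = {a + b : a, b ∈ A}. With |A| = 8, there are |A|^2 = 64 ordered sum pairs; collecting distinct values, A + A = {16, 25, 34, 43, 52, 61, 70, 79, 88, 97, 106, 115, 124, 133, 142}, so |A + A| = 15. Thus K = 15/8. Here |A + A| = 2|A| − 1 = 15, the minimum possible — so K = 15/8 is minimal, which holds iff A is an arithmetic progression.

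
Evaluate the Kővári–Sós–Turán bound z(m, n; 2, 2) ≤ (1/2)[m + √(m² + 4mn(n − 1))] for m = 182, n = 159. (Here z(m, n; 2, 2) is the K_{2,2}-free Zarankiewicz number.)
z(182, 159; 2, 2) ≤ (1/2)[182 + √(182² + 4·182·159·158)] = (1/2)[182 + √18321940] = 2231.2068

Kővári–Sós–Turán: let r_1, ..., r_182 be the row sums and z = Σ r_i the total number of 1s. Each pair of columns can share at most one row with both entries 1 (else a 2×2 all-ones block appears), so Σ_i C(r_i, 2) ≤ C(159, 2) = 12561. By convexity Σ_i C(r_i, 2) ≥ 182·C(z/182, 2) = z(z − 182)/(2·182), giving z² − 182z − 182·159·158 ≤ 0 and hence z ≤ (1/2)[182 + √(33124 + 4·4572204)] = (1/2)[182 + √18321940] ≈ (1/2)(182 + 4280.4135) = 2231.2068.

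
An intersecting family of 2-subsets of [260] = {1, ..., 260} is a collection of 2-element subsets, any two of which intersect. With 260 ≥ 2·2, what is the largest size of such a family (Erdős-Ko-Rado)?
max |F| = C(259, 1) = 259

The Erdős-Ko-Rado theorem states: for n ≥ 2k, an intersecting family of k-subsets of an n-element set has size at most C(n − 1, k − 1), with equality for 'star' families {A ⊆ [n] : |A| = k, i ∈ A} (fix an element i). For n = 260, k = 2: C(259, 1) = 259.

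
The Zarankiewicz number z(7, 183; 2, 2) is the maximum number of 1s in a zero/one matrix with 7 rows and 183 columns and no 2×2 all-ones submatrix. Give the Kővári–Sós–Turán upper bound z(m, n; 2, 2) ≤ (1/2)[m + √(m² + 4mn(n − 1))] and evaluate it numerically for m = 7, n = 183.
z(7, 183; 2, 2) ≤ (1/2)[7 + √(7² + 4·7·183·182)] = (1/2)[7 + √932617] = 486.3605

Kővári–Sós–Turán: let r_1, ..., r_7 be the row sums and z = Σ r_i the total number of 1s. Each pair of columns can share at most one row with both entries 1 (else a 2×2 all-ones block appears), so Σ_i C(r_i, 2) ≤ C(183, 2) = 16653. By convexity Σ_i C(r_i, 2) ≥ 7·C(z/7, 2) = z(z − 7)/(2·7), giving z² − 7z − 7·183·182 ≤ 0 and hence z ≤ (1/2)[7 + √(49 + 4·233142)] = (1/2)[7 + √932617] ≈ (1/2)(7 + 965.721) = 486.3605.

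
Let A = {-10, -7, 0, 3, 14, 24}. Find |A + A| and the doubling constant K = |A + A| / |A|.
K = |A + A| / |A| = 18/6 = 3

Enumerate A + A = {a + b : a, b ∈ A}. With |A| = 6, there are |A|^2 = 36 ordered sum pairs; collecting distinct values, A + A = {-20, -17, -14, -10, -7, -4, 0, 3, 4, 6, 7, 14, 17, 24, 27, 28, 38, 48}, so |A + A| = 18. Thus K = 18/6 = 3. For comparison, the minimum possible |A + A| over all 6-element sets is 2·6 − 1 = 11 (so min K = 11/6), attained only by arithmetic progressions.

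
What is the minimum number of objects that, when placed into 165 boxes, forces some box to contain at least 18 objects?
n = (18 − 1)·165 + 1 = 2806

By the generalised pigeonhole principle, to guarantee some box contains ≥ r objects we need more than (r − 1) · k objects total. Threshold: n = (r − 1) · k + 1. With r = 18 and k = 165: n = 17 · 165 + 1 = 2805 + 1 = 2806. For n = 2805 = 17 · 165, we can put exactly 17 objects in every box, avoiding 18 in any single one — so 2806 is tight.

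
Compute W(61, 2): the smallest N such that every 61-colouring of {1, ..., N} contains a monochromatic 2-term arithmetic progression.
W(61, 2) = 61 + 1 = 62

A 2-term AP is any pair of integers, so a monochromatic 2-AP exists iff some colour is used at least twice. With 61 colours, the colouring i ↦ i on {1, ..., 61} uses each colour once, avoiding any monochromatic pair, so W(61, 2) > 61. For {1, ..., 62}, pigeonhole forces two integers of the same colour, which form a monochromatic 2-AP. Hence W(61, 2) = 62.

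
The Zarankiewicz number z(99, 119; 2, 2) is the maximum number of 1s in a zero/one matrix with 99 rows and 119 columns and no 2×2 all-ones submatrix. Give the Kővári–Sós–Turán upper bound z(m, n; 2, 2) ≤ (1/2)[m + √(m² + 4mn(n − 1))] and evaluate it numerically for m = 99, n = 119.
z(99, 119; 2, 2) ≤ (1/2)[99 + √(99² + 4·99·119·118)] = (1/2)[99 + √5570433] = 1229.5882

Kővári–Sós–Turán: let r_1, ..., r_99 be the row sums and z = Σ r_i the total number of 1s. Each pair of columns can share at most one row with both entries 1 (else a 2×2 all-ones block appears), so Σ_i C(r_i, 2) ≤ C(119, 2) = 7021. By convexity Σ_i C(r_i, 2) ≥ 99·C(z/99, 2) = z(z − 99)/(2·99), giving z² − 99z − 99·119·118 ≤ 0 and hence z ≤ (1/2)[99 + √(9801 + 4·1390158)] = (1/2)[99 + √5570433] ≈ (1/2)(99 + 2360.1765) = 1229.5882.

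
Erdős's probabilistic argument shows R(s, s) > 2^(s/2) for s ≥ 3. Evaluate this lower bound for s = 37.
2^(37/2) = 370727.6001; so R(37, 37) > 370727.6001

Colour each edge of K_n uniformly at random with red/blue. The expected number of monochromatic K_37 is C(n, 37) · 2 · 2^(−C(37,2)). If C(n, 37) · 2^(1 − C(37,2)) < 1, then with positive probability no monochromatic K_37 exists, so R(37, 37) > n. The standard estimate C(n, 37) ≤ n^37/37! shows this inequality holds whenever n ≤ 2^(37/2) (since 37! · 2^(C(37,2) − 1) > 2^(37^2/2) ≥ n^37). Hence R(37, 37) > 2^(37/2) = 370727.6001.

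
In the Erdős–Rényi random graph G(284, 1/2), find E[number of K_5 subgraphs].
E[# K_5] = C(284, 5) · (1/2)^C(5, 2) = 14860622056 / 2^10 = 1857577757/128 = 14512326.2265625

For each 5-subset S of vertices (there are C(284, 5) = 14860622056 such S), let X_S = 1 if S induces a K_5 (all C(5, 2) = 10 edges present). Then P(X_S = 1) = (1/2)^10 = 1/1024. By linearity of expectation, E[# K_5] = C(284, 5) · (1/2)^10 = 14860622056 / 1024 = 1857577757/128 = 14512326.2265625.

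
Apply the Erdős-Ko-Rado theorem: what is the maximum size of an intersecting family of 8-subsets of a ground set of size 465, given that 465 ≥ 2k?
max |F| = C(464, 7) = 877904613484272

Erdős-Ko-Rado (1961): when n ≥ 2k, max |F| = C(n−1, k−1). The bound is attained by the star {A : i ∈ A} for any fixed i ∈ [n]. Here C(465−1, 8−1) = C(464, 7) = 877904613484272.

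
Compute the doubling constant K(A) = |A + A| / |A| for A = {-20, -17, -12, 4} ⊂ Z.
K = |A + A| / |A| = 10/4 = 5/2

Enumerate A + A = {a + b : a, b ∈ A}. With |A| = 4, there are |A|^2 = 16 ordered sum pairs; collecting distinct values, A + A = {-40, -37, -34, -32, -29, -24, -16, -13, -8, 8}, so |A + A| = 10. Thus K = 10/4 = 5/2. For comparison, the minimum possible |A + A| over all 4-element sets is 2·4 − 1 = 7 (so min K = 7/4), attained only by arithmetic progressions.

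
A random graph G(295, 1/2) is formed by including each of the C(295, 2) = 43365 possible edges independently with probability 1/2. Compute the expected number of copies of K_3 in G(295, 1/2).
E[# K_3] = C(295, 3) · (1/2)^C(3, 2) = 4235315 / 2^3 = 529414.375

For each 3-subset S of vertices (there are C(295, 3) = 4235315 such S), let X_S = 1 if S induces a K_3 (all C(3, 2) = 3 edges present). Then P(X_S = 1) = (1/2)^3 = 1/8. By linearity of expectation, E[# K_3] = C(295, 3) · (1/2)^3 = 4235315 / 8 = 529414.375.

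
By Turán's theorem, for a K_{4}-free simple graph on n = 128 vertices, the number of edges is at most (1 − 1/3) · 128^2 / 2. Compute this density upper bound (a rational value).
Turán density bound = (2/3) · 128^2/2 = 16384/3 ≈ 5461.3333

Turán's theorem: ex(n, K_{r+1}) is achieved by the complete r-partite Turán graph T(n, r) with parts as balanced as possible, and is at most (1 − 1/r) · n^2/2. For r = 3, n = 128: the density bound is (2/3) · 16384/2 = 16384/3 ≈ 5461.3333. The integer-valued extremum is e(T(128, 3)) = 5461, which is strictly less than the density bound 16384/3 since 3 ∤ 128 (the parts of T(128, 3) cannot all be equal).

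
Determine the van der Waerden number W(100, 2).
W(100, 2) = 100 + 1 = 101

A 2-term AP is any pair of integers, so a monochromatic 2-AP exists iff some colour is used at least twice. With 100 colours, the colouring i ↦ i on {1, ..., 100} uses each colour once, avoiding any monochromatic pair, so W(100, 2) > 100. For {1, ..., 101}, pigeonhole forces two integers of the same colour, which form a monochromatic 2-AP. Hence W(100, 2) = 101.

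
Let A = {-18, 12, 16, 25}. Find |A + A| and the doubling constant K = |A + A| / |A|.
K = |A + A| / |A| = 10/4 = 5/2

Enumerate A + A = {a + b : a, b ∈ A}. With |A| = 4, there are |A|^2 = 16 ordered sum pairs; collecting distinct values, A + A = {-36, -6, -2, 7, 24, 28, 32, 37, 41, 50}, so |A + A| = 10. Thus K = 10/4 = 5/2. For comparison, the minimum possible |A + A| over all 4-element sets is 2·4 − 1 = 7 (so min K = 7/4), attained only by arithmetic progressions.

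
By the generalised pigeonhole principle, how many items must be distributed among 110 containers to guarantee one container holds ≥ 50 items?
n = (50 − 1)·110 + 1 = 5391

By the generalised pigeonhole principle, to guarantee some box contains ≥ r objects we need more than (r − 1) · k objects total. Threshold: n = (r − 1) · k + 1. With r = 50 and k = 110: n = 49 · 110 + 1 = 5390 + 1 = 5391. For n = 5390 = 49 · 110, we can put exactly 49 objects in every box, avoiding 50 in any single one — so 5391 is tight.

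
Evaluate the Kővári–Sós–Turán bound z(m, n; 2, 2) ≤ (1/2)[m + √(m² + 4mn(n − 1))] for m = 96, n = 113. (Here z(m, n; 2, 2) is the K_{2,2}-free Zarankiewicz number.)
z(96, 113; 2, 2) ≤ (1/2)[96 + √(96² + 4·96·113·112)] = (1/2)[96 + √4869120] = 1151.3041

Kővári–Sós–Turán: let r_1, ..., r_96 be the row sums and z = Σ r_i the total number of 1s. Each pair of columns can share at most one row with both entries 1 (else a 2×2 all-ones block appears), so Σ_i C(r_i, 2) ≤ C(113, 2) = 6328. By convexity Σ_i C(r_i, 2) ≥ 96·C(z/96, 2) = z(z − 96)/(2·96), giving z² − 96z − 96·113·112 ≤ 0 and hence z ≤ (1/2)[96 + √(9216 + 4·1214976)] = (1/2)[96 + √4869120] ≈ (1/2)(96 + 2206.6083) = 1151.3041.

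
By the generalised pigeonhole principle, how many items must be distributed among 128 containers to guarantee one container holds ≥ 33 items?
n = (33 − 1)·128 + 1 = 4097

By the generalised pigeonhole principle, to guarantee some box contains ≥ r objects we need more than (r − 1) · k objects total. Threshold: n = (r − 1) · k + 1. With r = 33 and k = 128: n = 32 · 128 + 1 = 4096 + 1 = 4097. For n = 4096 = 32 · 128, we can put exactly 32 objects in every box, avoiding 33 in any single one — so 4097 is tight.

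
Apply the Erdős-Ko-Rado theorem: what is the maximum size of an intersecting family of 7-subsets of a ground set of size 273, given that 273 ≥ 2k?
max |F| = C(272, 6) = 532068806088

Erdős-Ko-Rado (1961): when n ≥ 2k, max |F| = C(n−1, k−1). The bound is attained by the star {A : i ∈ A} for any fixed i ∈ [n]. Here C(273−1, 7−1) = C(272, 6) = 532068806088.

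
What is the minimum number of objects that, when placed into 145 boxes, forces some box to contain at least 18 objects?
n = (18 − 1)·145 + 1 = 2466

By the generalised pigeonhole principle, to guarantee some box contains ≥ r objects we need more than (r − 1) · k objects total. Threshold: n = (r − 1) · k + 1. With r = 18 and k = 145: n = 17 · 145 + 1 = 2465 + 1 = 2466. For n = 2465 = 17 · 145, we can put exactly 17 objects in every box, avoiding 18 in any single one — so 2466 is tight.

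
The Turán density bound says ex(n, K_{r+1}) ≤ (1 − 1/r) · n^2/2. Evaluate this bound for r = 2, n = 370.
Turán density bound = (1/2) · 370^2/2 = 34225

Turán's theorem: ex(n, K_{r+1}) is achieved by the complete r-partite Turán graph T(n, r) with parts as balanced as possible, and is at most (1 − 1/r) · n^2/2. For r = 2, n = 370: the density bound is (1/2) · 136900/2 = 34225. Since 2 ∣ 370, the Turán graph T(370, 2) has parts of equal size 185, and its edge count e(T(370, 2)) = 34225 attains the density bound exactly.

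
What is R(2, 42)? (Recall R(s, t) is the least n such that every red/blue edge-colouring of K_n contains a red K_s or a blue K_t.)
R(2, 42) = 42

R(2, k) = k for all k ≥ 2: in a 2-colouring of K_k, either some edge is red (a red K_2) or all edges are blue (a blue K_k). And K_{41} coloured all-blue has no blue K_42, so R(2, 42) > 41. Hence R(2, 42) = 42.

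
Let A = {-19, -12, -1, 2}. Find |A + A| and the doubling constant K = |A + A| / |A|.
K = |A + A| / |A| = 10/4 = 5/2

Enumerate A + A = {a + b : a, b ∈ A}. With |A| = 4, there are |A|^2 = 16 ordered sum pairs; collecting distinct values, A + A = {-38, -31, -24, -20, -17, -13, -10, -2, 1, 4}, so |A + A| = 10. Thus K = 10/4 = 5/2. For comparison, the minimum possible |A + A| over all 4-element sets is 2·4 − 1 = 7 (so min K = 7/4), attained only by arithmetic progressions.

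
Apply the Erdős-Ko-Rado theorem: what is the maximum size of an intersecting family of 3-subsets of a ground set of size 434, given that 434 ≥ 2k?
max |F| = C(433, 2) = 93528

The Erdős-Ko-Rado theorem states: for n ≥ 2k, an intersecting family of k-subsets of an n-element set has size at most C(n − 1, k − 1), with equality for 'star' families {A ⊆ [n] : |A| = k, i ∈ A} (fix an element i). For n = 434, k = 3: C(433, 2) = 93528.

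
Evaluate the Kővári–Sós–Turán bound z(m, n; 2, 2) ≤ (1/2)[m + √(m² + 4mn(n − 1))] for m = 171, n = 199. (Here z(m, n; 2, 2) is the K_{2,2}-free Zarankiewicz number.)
z(171, 199; 2, 2) ≤ (1/2)[171 + √(171² + 4·171·199·198)] = (1/2)[171 + √26980209] = 2682.6238

Kővári–Sós–Turán: let r_1, ..., r_171 be the row sums and z = Σ r_i the total number of 1s. Each pair of columns can share at most one row with both entries 1 (else a 2×2 all-ones block appears), so Σ_i C(r_i, 2) ≤ C(199, 2) = 19701. By convexity Σ_i C(r_i, 2) ≥ 171·C(z/171, 2) = z(z − 171)/(2·171), giving z² − 171z − 171·199·198 ≤ 0 and hence z ≤ (1/2)[171 + √(29241 + 4·6737742)] = (1/2)[171 + √26980209] ≈ (1/2)(171 + 5194.2477) = 2682.6238.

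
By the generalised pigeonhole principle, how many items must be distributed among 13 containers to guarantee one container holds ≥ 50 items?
n = (50 − 1)·13 + 1 = 638

By the generalised pigeonhole principle, to guarantee some box contains ≥ r objects we need more than (r − 1) · k objects total. Threshold: n = (r − 1) · k + 1. With r = 50 and k = 13: n = 49 · 13 + 1 = 637 + 1 = 638. For n = 637 = 49 · 13, we can put exactly 49 objects in every box, avoiding 50 in any single one — so 638 is tight.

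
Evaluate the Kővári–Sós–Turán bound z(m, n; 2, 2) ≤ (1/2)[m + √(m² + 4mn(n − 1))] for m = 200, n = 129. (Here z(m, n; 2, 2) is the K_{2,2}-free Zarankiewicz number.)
z(200, 129; 2, 2) ≤ (1/2)[200 + √(200² + 4·200·129·128)] = (1/2)[200 + √13249600] = 1920

Kővári–Sós–Turán: let r_1, ..., r_200 be the row sums and z = Σ r_i the total number of 1s. Each pair of columns can share at most one row with both entries 1 (else a 2×2 all-ones block appears), so Σ_i C(r_i, 2) ≤ C(129, 2) = 8256. By convexity Σ_i C(r_i, 2) ≥ 200·C(z/200, 2) = z(z − 200)/(2·200), giving z² − 200z − 200·129·128 ≤ 0 and hence z ≤ (1/2)[200 + √(40000 + 4·3302400)] = (1/2)[200 + √13249600] ≈ (1/2)(200 + 3640) = 1920.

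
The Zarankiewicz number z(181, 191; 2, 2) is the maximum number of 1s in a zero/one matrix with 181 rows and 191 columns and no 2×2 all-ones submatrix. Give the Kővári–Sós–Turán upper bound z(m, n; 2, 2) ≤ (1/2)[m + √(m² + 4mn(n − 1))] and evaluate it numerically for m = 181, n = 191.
z(181, 191; 2, 2) ≤ (1/2)[181 + √(181² + 4·181·191·190)] = (1/2)[181 + √26306721] = 2655.0039

Kővári–Sós–Turán: let r_1, ..., r_181 be the row sums and z = Σ r_i the total number of 1s. Each pair of columns can share at most one row with both entries 1 (else a 2×2 all-ones block appears), so Σ_i C(r_i, 2) ≤ C(191, 2) = 18145. By convexity Σ_i C(r_i, 2) ≥ 181·C(z/181, 2) = z(z − 181)/(2·181), giving z² − 181z − 181·191·190 ≤ 0 and hence z ≤ (1/2)[181 + √(32761 + 4·6568490)] = (1/2)[181 + √26306721] ≈ (1/2)(181 + 5129.0078) = 2655.0039.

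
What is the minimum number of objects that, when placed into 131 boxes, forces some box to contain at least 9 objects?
n = (9 − 1)·131 + 1 = 1049

By the generalised pigeonhole principle, to guarantee some box contains ≥ r objects we need more than (r − 1) · k objects total. Threshold: n = (r − 1) · k + 1. With r = 9 and k = 131: n = 8 · 131 + 1 = 1048 + 1 = 1049. For n = 1048 = 8 · 131, we can put exactly 8 objects in every box, avoiding 9 in any single one — so 1049 is tight.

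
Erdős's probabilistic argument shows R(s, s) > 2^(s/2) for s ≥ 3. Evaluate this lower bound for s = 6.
2^(6/2) = 8; so R(6, 6) > 8

Colour each edge of K_n uniformly at random with red/blue. The expected number of monochromatic K_6 is C(n, 6) · 2 · 2^(−C(6,2)). If C(n, 6) · 2^(1 − C(6,2)) < 1, then with positive probability no monochromatic K_6 exists, so R(6, 6) > n. The standard estimate C(n, 6) ≤ n^6/6! shows this inequality holds whenever n ≤ 2^(6/2) (since 6! · 2^(C(6,2) − 1) > 2^(6^2/2) ≥ n^6). Hence R(6, 6) > 2^(6/2) = 8.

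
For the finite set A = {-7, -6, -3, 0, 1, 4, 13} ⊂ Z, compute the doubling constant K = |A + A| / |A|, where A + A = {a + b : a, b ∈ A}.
K = |A + A| / |A| = 23/7

Enumerate A + A = {a + b : a, b ∈ A}. With |A| = 7, there are |A|^2 = 49 ordered sum pairs; collecting distinct values, A + A = {-14, -13, -12, -10, -9, -7, -6, -5, -3, -2, 0, 1, 2, 4, 5, 6, 7, 8, 10, 13, 14, 17, 26}, so |A + A| = 23. Thus K = 23/7. For comparison, the minimum possible |A + A| over all 7-element sets is 2·7 − 1 = 13 (so min K = 13/7), attained only by arithmetic progressions.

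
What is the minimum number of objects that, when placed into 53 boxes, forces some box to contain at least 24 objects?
n = (24 − 1)·53 + 1 = 1220

By the generalised pigeonhole principle, to guarantee some box contains ≥ r objects we need more than (r − 1) · k objects total. Threshold: n = (r − 1) · k + 1. With r = 24 and k = 53: n = 23 · 53 + 1 = 1219 + 1 = 1220. For n = 1219 = 23 · 53, we can put exactly 23 objects in every box, avoiding 24 in any single one — so 1220 is tight.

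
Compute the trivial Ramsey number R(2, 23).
R(2, 23) = 23

R(2, k) = k for all k ≥ 2: in a 2-colouring of K_k, either some edge is red (a red K_2) or all edges are blue (a blue K_k). And K_{22} coloured all-blue has no blue K_23, so R(2, 23) > 22. Hence R(2, 23) = 23.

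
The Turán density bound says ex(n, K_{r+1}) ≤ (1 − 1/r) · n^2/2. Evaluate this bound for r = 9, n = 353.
Turán density bound = (8/9) · 353^2/2 = 498436/9 ≈ 55381.7778

Turán's theorem: ex(n, K_{r+1}) is achieved by the complete r-partite Turán graph T(n, r) with parts as balanced as possible, and is at most (1 − 1/r) · n^2/2. For r = 9, n = 353: the density bound is (8/9) · 124609/2 = 498436/9 ≈ 55381.7778. The integer-valued extremum is e(T(353, 9)) = 55381, which is strictly less than the density bound 498436/9 since 9 ∤ 353 (the parts of T(353, 9) cannot all be equal).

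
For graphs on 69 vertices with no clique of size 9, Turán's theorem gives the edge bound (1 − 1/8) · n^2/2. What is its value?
Turán density bound = (7/8) · 69^2/2 = 33327/16 ≈ 2082.9375

Turán's theorem: ex(n, K_{r+1}) is achieved by the complete r-partite Turán graph T(n, r) with parts as balanced as possible, and is at most (1 − 1/r) · n^2/2. For r = 8, n = 69: the density bound is (7/8) · 4761/2 = 33327/16 ≈ 2082.9375. The integer-valued extremum is e(T(69, 8)) = 2082, which is strictly less than the density bound 33327/16 since 8 ∤ 69 (the parts of T(69, 8) cannot all be equal).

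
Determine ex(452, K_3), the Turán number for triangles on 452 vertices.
ex(452, K_3) = ⌊452^2/4⌋ = 51076

Mantel (1907): a triangle-free graph on n vertices has at most ⌊n^2/4⌋ edges, with equality for the complete bipartite graph K_{⌊n/2⌋, ⌈n/2⌉}. For n = 452: ⌊452^2/4⌋ = ⌊204304/4⌋ = 51076. The extremal graph is K_{226, 226}, which has 226·226 = 51076 edges.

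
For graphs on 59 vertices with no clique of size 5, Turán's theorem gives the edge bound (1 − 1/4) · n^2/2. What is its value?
Turán density bound = (3/4) · 59^2/2 = 10443/8 ≈ 1305.375

Turán's theorem: ex(n, K_{r+1}) is achieved by the complete r-partite Turán graph T(n, r) with parts as balanced as possible, and is at most (1 − 1/r) · n^2/2. For r = 4, n = 59: the density bound is (3/4) · 3481/2 = 10443/8 ≈ 1305.375. The integer-valued extremum is e(T(59, 4)) = 1305, which is strictly less than the density bound 10443/8 since 4 ∤ 59 (the parts of T(59, 4) cannot all be equal).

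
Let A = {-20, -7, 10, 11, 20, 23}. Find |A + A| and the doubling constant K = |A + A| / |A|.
K = |A + A| / |A| = 20/6 = 10/3

Enumerate A + A = {a + b : a, b ∈ A}. With |A| = 6, there are |A|^2 = 36 ordered sum pairs; collecting distinct values, A + A = {-40, -27, -14, -10, -9, 0, 3, 4, 13, 16, 20, 21, 22, 30, 31, 33, 34, 40, 43, 46}, so |A + A| = 20. Thus K = 20/6 = 10/3. For comparison, the minimum possible |A + A| over all 6-element sets is 2·6 − 1 = 11 (so min K = 11/6), attained only by arithmetic progressions.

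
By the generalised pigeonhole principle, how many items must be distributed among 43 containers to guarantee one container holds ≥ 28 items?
n = (28 − 1)·43 + 1 = 1162

By the generalised pigeonhole principle, to guarantee some box contains ≥ r objects we need more than (r − 1) · k objects total. Threshold: n = (r − 1) · k + 1. With r = 28 and k = 43: n = 27 · 43 + 1 = 1161 + 1 = 1162. For n = 1161 = 27 · 43, we can put exactly 27 objects in every box, avoiding 28 in any single one — so 1162 is tight.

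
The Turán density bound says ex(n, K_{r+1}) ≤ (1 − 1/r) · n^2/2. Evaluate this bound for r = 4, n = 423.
Turán density bound = (3/4) · 423^2/2 = 536787/8 ≈ 67098.375

Turán's theorem: ex(n, K_{r+1}) is achieved by the complete r-partite Turán graph T(n, r) with parts as balanced as possible, and is at most (1 − 1/r) · n^2/2. For r = 4, n = 423: the density bound is (3/4) · 178929/2 = 536787/8 ≈ 67098.375. The integer-valued extremum is e(T(423, 4)) = 67098, which is strictly less than the density bound 536787/8 since 4 ∤ 423 (the parts of T(423, 4) cannot all be equal).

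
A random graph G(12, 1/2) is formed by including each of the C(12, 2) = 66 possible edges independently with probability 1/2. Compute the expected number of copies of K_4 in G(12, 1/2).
E[# K_4] = C(12, 4) · (1/2)^C(4, 2) = 495 / 2^6 = 7.734375

For each 4-subset S of vertices (there are C(12, 4) = 495 such S), let X_S = 1 if S induces a K_4 (all C(4, 2) = 6 edges present). Then P(X_S = 1) = (1/2)^6 = 1/64. By linearity of expectation, E[# K_4] = C(12, 4) · (1/2)^6 = 495 / 64 = 7.734375.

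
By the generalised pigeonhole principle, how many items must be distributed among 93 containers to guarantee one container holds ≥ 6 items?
n = (6 − 1)·93 + 1 = 466

By the generalised pigeonhole principle, to guarantee some box contains ≥ r objects we need more than (r − 1) · k objects total. Threshold: n = (r − 1) · k + 1. With r = 6 and k = 93: n = 5 · 93 + 1 = 465 + 1 = 466. For n = 465 = 5 · 93, we can put exactly 5 objects in every box, avoiding 6 in any single one — so 466 is tight.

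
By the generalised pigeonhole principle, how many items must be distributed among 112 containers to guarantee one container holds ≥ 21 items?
n = (21 − 1)·112 + 1 = 2241

By the generalised pigeonhole principle, to guarantee some box contains ≥ r objects we need more than (r − 1) · k objects total. Threshold: n = (r − 1) · k + 1. With r = 21 and k = 112: n = 20 · 112 + 1 = 2240 + 1 = 2241. For n = 2240 = 20 · 112, we can put exactly 20 objects in every box, avoiding 21 in any single one — so 2241 is tight.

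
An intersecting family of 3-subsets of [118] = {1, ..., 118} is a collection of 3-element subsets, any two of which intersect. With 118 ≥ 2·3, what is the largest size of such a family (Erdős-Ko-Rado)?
max |F| = C(117, 2) = 6786

The Erdős-Ko-Rado theorem states: for n ≥ 2k, an intersecting family of k-subsets of an n-element set has size at most C(n − 1, k − 1), with equality for 'star' families {A ⊆ [n] : |A| = k, i ∈ A} (fix an element i). For n = 118, k = 3: C(117, 2) = 6786.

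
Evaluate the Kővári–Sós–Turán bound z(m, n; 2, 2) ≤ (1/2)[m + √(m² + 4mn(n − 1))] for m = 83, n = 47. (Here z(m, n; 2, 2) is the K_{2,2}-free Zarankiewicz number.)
z(83, 47; 2, 2) ≤ (1/2)[83 + √(83² + 4·83·47·46)] = (1/2)[83 + √724673] = 467.1386

Kővári–Sós–Turán: let r_1, ..., r_83 be the row sums and z = Σ r_i the total number of 1s. Each pair of columns can share at most one row with both entries 1 (else a 2×2 all-ones block appears), so Σ_i C(r_i, 2) ≤ C(47, 2) = 1081. By convexity Σ_i C(r_i, 2) ≥ 83·C(z/83, 2) = z(z − 83)/(2·83), giving z² − 83z − 83·47·46 ≤ 0 and hence z ≤ (1/2)[83 + √(6889 + 4·179446)] = (1/2)[83 + √724673] ≈ (1/2)(83 + 851.2773) = 467.1386.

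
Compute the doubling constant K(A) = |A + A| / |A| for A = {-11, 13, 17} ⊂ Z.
K = |A + A| / |A| = 6/3 = 2

Enumerate A + A = {a + b : a, b ∈ A}. With |A| = 3, there are |A|^2 = 9 ordered sum pairs; collecting distinct values, A + A = {-22, 2, 6, 26, 30, 34}, so |A + A| = 6. Thus K = 6/3 = 2. For comparison, the minimum possible |A + A| over all 3-element sets is 2·3 − 1 = 5 (so min K = 5/3), attained only by arithmetic progressions.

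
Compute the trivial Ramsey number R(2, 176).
R(2, 176) = 176

R(2, k) = k for all k ≥ 2: in a 2-colouring of K_k, either some edge is red (a red K_2) or all edges are blue (a blue K_k). And K_{175} coloured all-blue has no blue K_176, so R(2, 176) > 175. Hence R(2, 176) = 176.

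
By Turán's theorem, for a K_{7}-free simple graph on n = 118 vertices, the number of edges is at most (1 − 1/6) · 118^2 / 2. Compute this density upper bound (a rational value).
Turán density bound = (5/6) · 118^2/2 = 17405/3 ≈ 5801.6667

Turán's theorem: ex(n, K_{r+1}) is achieved by the complete r-partite Turán graph T(n, r) with parts as balanced as possible, and is at most (1 − 1/r) · n^2/2. For r = 6, n = 118: the density bound is (5/6) · 13924/2 = 17405/3 ≈ 5801.6667. The integer-valued extremum is e(T(118, 6)) = 5801, which is strictly less than the density bound 17405/3 since 6 ∤ 118 (the parts of T(118, 6) cannot all be equal).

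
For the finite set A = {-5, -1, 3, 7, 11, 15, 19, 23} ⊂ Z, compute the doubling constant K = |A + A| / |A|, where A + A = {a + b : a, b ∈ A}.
K = |A + A| / |A| = 15/8

Enumerate A + A = {a + b : a, b ∈ A}. With |A| = 8, there are |A|^2 = 64 ordered sum pairs; collecting distinct values, A + A = {-10, -6, -2, 2, 6, 10, 14, 18, 22, 26, 30, 34, 38, 42, 46}, so |A + A| = 15. Thus K = 15/8. Here |A + A| = 2|A| − 1 = 15, the minimum possible — so K = 15/8 is minimal, which holds iff A is an arithmetic progression.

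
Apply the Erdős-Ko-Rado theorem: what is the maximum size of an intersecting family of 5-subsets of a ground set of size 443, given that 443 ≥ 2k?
max |F| = C(442, 4) = 1568797230

Erdős-Ko-Rado (1961): when n ≥ 2k, max |F| = C(n−1, k−1). The bound is attained by the star {A : i ∈ A} for any fixed i ∈ [n]. Here C(443−1, 5−1) = C(442, 4) = 1568797230.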